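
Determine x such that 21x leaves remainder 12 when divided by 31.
x ≡ 5 (mod 31)

gcd(21, 31) = 1, which divides 12, so solutions exist.
Find 21^(-1) mod 31 by the extended Euclidean algorithm:
31 = 1 × 21 + 10  ⟹  10 = (1)·31 + (-1)·21
21 = 2 × 10 + 1  ⟹  1 = (-2)·31 + (3)·21
So (3)·21 ≡ 1 (mod 31), i.e. 21^(-1) ≡ 3 (mod 31).
x ≡ 3 × 12 = 36 ≡ 5 (mod 31).
Check: 21 × 5 = 105 ≡ 12 (mod 31).
Unique solution: x ≡ 5 (mod 31)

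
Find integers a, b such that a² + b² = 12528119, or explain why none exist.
Not possible

Factorization: 12528119 = 59^3 × 61
By Fermat: n is sum of two squares iff every prime p ≡ 3 (mod 4) appears to even power.
Prime(s) ≡ 3 (mod 4) with odd exponent: [(59, 3)]
Therefore 12528119 cannot be expressed as a² + b².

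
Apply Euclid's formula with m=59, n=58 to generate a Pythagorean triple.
(117, 6844, 6845)

Euclid's formula: a = m² - n², b = 2mn, c = m² + n²
m = 59, n = 58
a = 59² - 58² = 3481 - 3364 = 117
b = 2 × 59 × 58 = 6844
c = 59² + 58² = 3481 + 3364 = 6845
Verification: 117² + 6844² = 13689 + 46840336 = 46854025 = 6845² ✓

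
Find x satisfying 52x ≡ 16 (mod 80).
x ≡ 8 (mod 20)

gcd(52, 80) = 4, which divides 16, so solutions exist.
Divide through by 4: 13x ≡ 4 (mod 20).
Find 13^(-1) mod 20 by the extended Euclidean algorithm:
20 = 1 × 13 + 7  ⟹  7 = (1)·20 + (-1)·13
13 = 1 × 7 + 6  ⟹  6 = (-1)·20 + (2)·13
7 = 1 × 6 + 1  ⟹  1 = (2)·20 + (-3)·13
So (-3)·13 ≡ 1 (mod 20), i.e. 13^(-1) ≡ -3 ≡ 17 (mod 20).
x ≡ 17 × 4 = 68 ≡ 8 (mod 20).
Check: 52 × 8 = 416 ≡ 16 (mod 80).
x ≡ 8 (mod 20), giving 4 solutions mod 80.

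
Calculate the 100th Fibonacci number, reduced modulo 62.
55

Matrix identity: Q^n = [[F_(n+1), F_n], [F_n, F_(n-1)]] with Q = [[1,1],[1,0]].
n = 100 = 1100100₂. Square-and-multiply, entries mod 62:
Q^1 = [[1,1],[1,0]]
Q^3 = (Q^1)²·Q = [[3,2],[2,1]]
Q^6 = (Q^3)² = [[13,8],[8,5]]
Q^12 = (Q^6)² = [[47,20],[20,27]]
Q^25 = (Q^12)²·Q = [[59,5],[5,54]]
Q^50 = (Q^25)² = [[34,7],[7,27]]
Q^100 = (Q^50)² = [[27,55],[55,34]]
F_100 mod 62 = Q^100[0][1] = 55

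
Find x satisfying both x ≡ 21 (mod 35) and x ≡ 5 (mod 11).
126

Using Chinese Remainder Theorem:
M = 35 × 11 = 385
M1 = 11, M2 = 35
y1 = 11^(-1) mod 35 = 16
y2 = 35^(-1) mod 11 = 6
x = (21×11×16 + 5×35×6) mod 385 = 126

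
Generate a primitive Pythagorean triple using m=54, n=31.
(1955, 3348, 3877)

Euclid's formula: a = m² - n², b = 2mn, c = m² + n²
m = 54, n = 31
a = 54² - 31² = 2916 - 961 = 1955
b = 2 × 54 × 31 = 3348
c = 54² + 31² = 2916 + 961 = 3877
Verification: 1955² + 3348² = 3822025 + 11209104 = 15031129 = 3877² ✓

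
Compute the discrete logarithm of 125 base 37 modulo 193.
39

Baby-step giant-step with step n = ⌈√193⌉ = 14.
Baby steps 37^j mod 193 (j:value) for j=0..13: 0:1, 1:37, 2:18, 3:87, 4:131, 5:22, 6:42, 7:10, 8:177, 9:180, 10:98, 11:152, 12:27, 13:34.
Giant-step multiplier: 37^(-14) ≡ 37^(192-14) = 37^178 ≡ 83 (mod 193).
Giant steps γ_i = 125·83^i mod 193: γ_0=125, γ_1=146, γ_2=152 (in table at j=11).
x = i·n + j = 2·14 + 11 = 39.
Check: 37^39 ≡ 125 (mod 193).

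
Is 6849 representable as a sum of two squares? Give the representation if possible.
57² + 60² (a=57, b=60)

Factorization: 6849 = 3^2 × 761
By Fermat: n is sum of two squares iff every prime p ≡ 3 (mod 4) appears to even power.
All primes ≡ 3 (mod 4) appear to even power.
Search a = 0, 1, 2, … for 6849 - a² a perfect square: first hit at a = 57: 6849 - 3249 = 3600 = 60².
6849 = 57² + 60² = 3249 + 3600 ✓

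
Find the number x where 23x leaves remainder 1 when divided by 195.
17

gcd(23, 195) = 1, so the inverse exists.
Extended Euclidean algorithm on (195, 23):
195 = 8 × 23 + 11  ⟹  11 = (1)·195 + (-8)·23
23 = 2 × 11 + 1  ⟹  1 = (-2)·195 + (17)·23
So (17)·23 ≡ 1 (mod 195), i.e. 23^(-1) ≡ 17 (mod 195).
Check: 23 × 17 = 391 ≡ 1 (mod 195)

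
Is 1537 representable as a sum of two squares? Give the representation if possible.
4² + 39² (a=4, b=39)

Factorization: 1537 = 29 × 53
By Fermat: n is sum of two squares iff every prime p ≡ 3 (mod 4) appears to even power.
All primes ≡ 3 (mod 4) appear to even power.
Search a = 0, 1, 2, … for 1537 - a² a perfect square: first hit at a = 4: 1537 - 16 = 1521 = 39².
1537 = 4² + 39² = 16 + 1521 ✓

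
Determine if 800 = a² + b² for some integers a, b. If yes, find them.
4² + 28² (a=4, b=28)

Factorization: 800 = 2^5 × 5^2
By Fermat: n is sum of two squares iff every prime p ≡ 3 (mod 4) appears to even power.
All primes ≡ 3 (mod 4) appear to even power.
Search a = 0, 1, 2, … for 800 - a² a perfect square: first hit at a = 4: 800 - 16 = 784 = 28².
800 = 4² + 28² = 16 + 784 ✓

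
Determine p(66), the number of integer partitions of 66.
2323520

p(n) counts ways to write n as a sum of positive integers (order ignored).
Euler's pentagonal recurrence: p(k) = p(k-1) + p(k-2) - p(k-5) - p(k-7) + p(k-12) + p(k-15) - ... (offsets j(3j∓1)/2, signs ++--, p(0)=1, p(<0)=0).
DP table for k = 0..65: p(0)=1, p(1)=1, p(2)=2, p(3)=3, p(4)=5, p(5)=7, p(6)=11, p(7)=15, p(8)=22, p(9)=30, p(10)=42, p(11)=56, p(12)=77, p(13)=101, p(14)=135, p(15)=176, p(16)=231, p(17)=297, p(18)=385, p(19)=490, p(20)=627, p(21)=792, p(22)=1002, p(23)=1255, p(24)=1575, p(25)=1958, p(26)=2436, p(27)=3010, p(28)=3718, p(29)=4565, p(30)=5604, p(31)=6842, p(32)=8349, p(33)=10143, p(34)=12310, p(35)=14883, p(36)=17977, p(37)=21637, p(38)=26015, p(39)=31185, p(40)=37338, p(41)=44583, p(42)=53174, p(43)=63261, p(44)=75175, p(45)=89134, p(46)=105558, p(47)=124754, p(48)=147273, p(49)=173525, p(50)=204226, p(51)=239943, p(52)=281589, p(53)=329931, p(54)=386155, p(55)=451276, p(56)=526823, p(57)=614154, p(58)=715220, p(59)=831820, p(60)=966467, p(61)=1121505, p(62)=1300156, p(63)=1505499, p(64)=1741630, p(65)=2012558.
Final step: p(66) = p(65) + p(64) - p(61) - p(59) + p(54) + p(51) - p(44) - p(40) + p(31) + p(26) - p(15) - p(9)
= 2012558 + 1741630 - 1121505 - 831820 + 386155 + 239943 - 75175 - 37338 + 6842 + 2436 - 176 - 30
= 2323520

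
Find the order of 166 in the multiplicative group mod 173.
172

173 is prime, so ord(166) divides φ(173) = 172.
Divisors of 172: 1, 2, 4, 43, 86, 172.
Repeated squaring: 166^1 ≡ 166, 166^2 ≡ 49, 166^4 ≡ 152, 166^8 ≡ 95, 166^16 ≡ 29, 166^32 ≡ 149, 166^64 ≡ 57, 166^128 ≡ 135 (mod 173).
Test 166^d mod 173 for each divisor d in increasing order:
166^1 ≡ 166
166^2 ≡ 49
166^4 ≡ 152
166^43 = 166^32·166^8·166^2·166^1 ≡ 80
166^86 = 166^64·166^16·166^4·166^2 ≡ 172
166^172 = 166^128·166^32·166^8·166^4 ≡ 1  ← first divisor giving 1
The order is 172.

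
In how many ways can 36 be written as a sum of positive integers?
17977

p(n) counts ways to write n as a sum of positive integers (order ignored).
Euler's pentagonal recurrence: p(k) = p(k-1) + p(k-2) - p(k-5) - p(k-7) + p(k-12) + p(k-15) - ... (offsets j(3j∓1)/2, signs ++--, p(0)=1, p(<0)=0).
DP table for k = 0..35: p(0)=1, p(1)=1, p(2)=2, p(3)=3, p(4)=5, p(5)=7, p(6)=11, p(7)=15, p(8)=22, p(9)=30, p(10)=42, p(11)=56, p(12)=77, p(13)=101, p(14)=135, p(15)=176, p(16)=231, p(17)=297, p(18)=385, p(19)=490, p(20)=627, p(21)=792, p(22)=1002, p(23)=1255, p(24)=1575, p(25)=1958, p(26)=2436, p(27)=3010, p(28)=3718, p(29)=4565, p(30)=5604, p(31)=6842, p(32)=8349, p(33)=10143, p(34)=12310, p(35)=14883.
Final step: p(36) = p(35) + p(34) - p(31) - p(29) + p(24) + p(21) - p(14) - p(10) + p(1)
= 14883 + 12310 - 6842 - 4565 + 1575 + 792 - 135 - 42 + 1
= 17977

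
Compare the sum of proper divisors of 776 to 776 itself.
deficient

Proper divisors of 776: sum = 1 + 2 + 4 + 8 + 97 + 194 + 388 = 694
Since 694 < 776, 776 is deficient.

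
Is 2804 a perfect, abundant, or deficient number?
deficient

Proper divisors of 2804: sum = 1 + 2 + 4 + 701 + 1402 = 2110
Since 2110 < 2804, 2804 is deficient.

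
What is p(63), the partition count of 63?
1505499

p(n) counts ways to write n as a sum of positive integers (order ignored).
Euler's pentagonal recurrence: p(k) = p(k-1) + p(k-2) - p(k-5) - p(k-7) + p(k-12) + p(k-15) - ... (offsets j(3j∓1)/2, signs ++--, p(0)=1, p(<0)=0).
DP table for k = 0..62: p(0)=1, p(1)=1, p(2)=2, p(3)=3, p(4)=5, p(5)=7, p(6)=11, p(7)=15, p(8)=22, p(9)=30, p(10)=42, p(11)=56, p(12)=77, p(13)=101, p(14)=135, p(15)=176, p(16)=231, p(17)=297, p(18)=385, p(19)=490, p(20)=627, p(21)=792, p(22)=1002, p(23)=1255, p(24)=1575, p(25)=1958, p(26)=2436, p(27)=3010, p(28)=3718, p(29)=4565, p(30)=5604, p(31)=6842, p(32)=8349, p(33)=10143, p(34)=12310, p(35)=14883, p(36)=17977, p(37)=21637, p(38)=26015, p(39)=31185, p(40)=37338, p(41)=44583, p(42)=53174, p(43)=63261, p(44)=75175, p(45)=89134, p(46)=105558, p(47)=124754, p(48)=147273, p(49)=173525, p(50)=204226, p(51)=239943, p(52)=281589, p(53)=329931, p(54)=386155, p(55)=451276, p(56)=526823, p(57)=614154, p(58)=715220, p(59)=831820, p(60)=966467, p(61)=1121505, p(62)=1300156.
Final step: p(63) = p(62) + p(61) - p(58) - p(56) + p(51) + p(48) - p(41) - p(37) + p(28) + p(23) - p(12) - p(6)
= 1300156 + 1121505 - 715220 - 526823 + 239943 + 147273 - 44583 - 21637 + 3718 + 1255 - 77 - 11
= 1505499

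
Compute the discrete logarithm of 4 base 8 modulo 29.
10

Baby-step giant-step with step n = ⌈√29⌉ = 6.
Baby steps 8^j mod 29 (j:value) for j=0..5: 0:1, 1:8, 2:6, 3:19, 4:7, 5:27.
Giant-step multiplier: 8^(-6) ≡ 8^(28-6) = 8^22 ≡ 9 (mod 29).
Giant steps γ_i = 4·9^i mod 29: γ_0=4, γ_1=7 (in table at j=4).
x = i·n + j = 1·6 + 4 = 10.
Check: 8^10 ≡ 4 (mod 29).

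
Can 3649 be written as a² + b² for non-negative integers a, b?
7² + 60² (a=7, b=60)

Factorization: 3649 = 41 × 89
By Fermat: n is sum of two squares iff every prime p ≡ 3 (mod 4) appears to even power.
All primes ≡ 3 (mod 4) appear to even power.
Search a = 0, 1, 2, … for 3649 - a² a perfect square: first hit at a = 7: 3649 - 49 = 3600 = 60².
3649 = 7² + 60² = 49 + 3600 ✓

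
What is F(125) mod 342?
77

Matrix identity: Q^n = [[F_(n+1), F_n], [F_n, F_(n-1)]] with Q = [[1,1],[1,0]].
n = 125 = 1111101₂. Square-and-multiply, entries mod 342:
Q^1 = [[1,1],[1,0]]
Q^3 = (Q^1)²·Q = [[3,2],[2,1]]
Q^7 = (Q^3)²·Q = [[21,13],[13,8]]
Q^15 = (Q^7)²·Q = [[303,268],[268,35]]
Q^31 = (Q^15)²·Q = [[111,157],[157,296]]
Q^62 = (Q^31)² = [[34,287],[287,89]]
Q^125 = (Q^62)²·Q = [[152,77],[77,75]]
F_125 mod 342 = Q^125[0][1] = 77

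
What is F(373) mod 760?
233

Matrix identity: Q^n = [[F_(n+1), F_n], [F_n, F_(n-1)]] with Q = [[1,1],[1,0]].
n = 373 = 101110101₂. Square-and-multiply, entries mod 760:
Q^1 = [[1,1],[1,0]]
Q^2 = (Q^1)² = [[2,1],[1,1]]
Q^5 = (Q^2)²·Q = [[8,5],[5,3]]
Q^11 = (Q^5)²·Q = [[144,89],[89,55]]
Q^23 = (Q^11)²·Q = [[8,537],[537,231]]
Q^46 = (Q^23)² = [[393,663],[663,490]]
Q^93 = (Q^46)²·Q = [[687,458],[458,229]]
Q^186 = (Q^93)² = [[13,8],[8,5]]
Q^373 = (Q^186)²·Q = [[377,233],[233,144]]
F_373 mod 760 = Q^373[0][1] = 233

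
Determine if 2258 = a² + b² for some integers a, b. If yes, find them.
7² + 47² (a=7, b=47)

Factorization: 2258 = 2 × 1129
By Fermat: n is sum of two squares iff every prime p ≡ 3 (mod 4) appears to even power.
All primes ≡ 3 (mod 4) appear to even power.
Search a = 0, 1, 2, … for 2258 - a² a perfect square: first hit at a = 7: 2258 - 49 = 2209 = 47².
2258 = 7² + 47² = 49 + 2209 ✓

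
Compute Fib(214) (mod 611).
556

Matrix identity: Q^n = [[F_(n+1), F_n], [F_n, F_(n-1)]] with Q = [[1,1],[1,0]].
n = 214 = 11010110₂. Square-and-multiply, entries mod 611:
Q^1 = [[1,1],[1,0]]
Q^3 = (Q^1)²·Q = [[3,2],[2,1]]
Q^6 = (Q^3)² = [[13,8],[8,5]]
Q^13 = (Q^6)²·Q = [[377,233],[233,144]]
Q^26 = (Q^13)² = [[287,415],[415,483]]
Q^53 = (Q^26)²·Q = [[415,418],[418,608]]
Q^107 = (Q^53)²·Q = [[426,512],[512,525]]
Q^214 = (Q^107)² = [[34,556],[556,89]]
F_214 mod 611 = Q^214[0][1] = 556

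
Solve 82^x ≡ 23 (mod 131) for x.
79

Baby-step giant-step with step n = ⌈√131⌉ = 12.
Baby steps 82^j mod 131 (j:value) for j=0..11: 0:1, 1:82, 2:43, 3:120, 4:15, 5:51, 6:121, 7:97, 8:94, 9:110, 10:112, 11:14.
Giant-step multiplier: 82^(-12) ≡ 82^(130-12) = 82^118 ≡ 38 (mod 131).
Giant steps γ_i = 23·38^i mod 131: γ_0=23, γ_1=88, γ_2=69, γ_3=2, γ_4=76, γ_5=6, γ_6=97 (in table at j=7).
x = i·n + j = 6·12 + 7 = 79.
Check: 82^79 ≡ 23 (mod 131).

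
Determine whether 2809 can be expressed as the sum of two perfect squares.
0² + 53² (a=0, b=53)

Factorization: 2809 = 53^2
By Fermat: n is sum of two squares iff every prime p ≡ 3 (mod 4) appears to even power.
All primes ≡ 3 (mod 4) appear to even power.
Search a = 0, 1, 2, … for 2809 - a² a perfect square: first hit at a = 0: 2809 - 0 = 2809 = 53².
2809 = 0² + 53² = 0 + 2809 ✓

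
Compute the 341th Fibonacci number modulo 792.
221

Matrix identity: Q^n = [[F_(n+1), F_n], [F_n, F_(n-1)]] with Q = [[1,1],[1,0]].
n = 341 = 101010101₂. Square-and-multiply, entries mod 792:
Q^1 = [[1,1],[1,0]]
Q^2 = (Q^1)² = [[2,1],[1,1]]
Q^5 = (Q^2)²·Q = [[8,5],[5,3]]
Q^10 = (Q^5)² = [[89,55],[55,34]]
Q^21 = (Q^10)²·Q = [[287,650],[650,429]]
Q^42 = (Q^21)² = [[365,496],[496,661]]
Q^85 = (Q^42)²·Q = [[305,665],[665,432]]
Q^170 = (Q^85)² = [[650,649],[649,1]]
Q^341 = (Q^170)²·Q = [[584,221],[221,363]]
F_341 mod 792 = Q^341[0][1] = 221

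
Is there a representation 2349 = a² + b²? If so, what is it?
18² + 45² (a=18, b=45)

Factorization: 2349 = 3^4 × 29
By Fermat: n is sum of two squares iff every prime p ≡ 3 (mod 4) appears to even power.
All primes ≡ 3 (mod 4) appear to even power.
Search a = 0, 1, 2, … for 2349 - a² a perfect square: first hit at a = 18: 2349 - 324 = 2025 = 45².
2349 = 18² + 45² = 324 + 2025 ✓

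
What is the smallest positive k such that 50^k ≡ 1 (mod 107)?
106

107 is prime, so ord(50) divides φ(107) = 106.
Divisors of 106: 1, 2, 53, 106.
Repeated squaring: 50^1 ≡ 50, 50^2 ≡ 39, 50^4 ≡ 23, 50^8 ≡ 101, 50^16 ≡ 36, 50^32 ≡ 12, 50^64 ≡ 37 (mod 107).
Test 50^d mod 107 for each divisor d in increasing order:
50^1 ≡ 50
50^2 ≡ 39
50^53 = 50^32·50^16·50^4·50^1 ≡ 106
50^106 = 50^64·50^32·50^8·50^2 ≡ 1  ← first divisor giving 1
The order is 106.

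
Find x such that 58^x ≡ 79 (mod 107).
64

Baby-step giant-step with step n = ⌈√107⌉ = 11.
Baby steps 58^j mod 107 (j:value) for j=0..10: 0:1, 1:58, 2:47, 3:51, 4:69, 5:43, 6:33, 7:95, 8:53, 9:78, 10:30.
Giant-step multiplier: 58^(-11) ≡ 58^(106-11) = 58^95 ≡ 65 (mod 107).
Giant steps γ_i = 79·65^i mod 107: γ_0=79, γ_1=106, γ_2=42, γ_3=55, γ_4=44, γ_5=78 (in table at j=9).
x = i·n + j = 5·11 + 9 = 64.
Check: 58^64 ≡ 79 (mod 107).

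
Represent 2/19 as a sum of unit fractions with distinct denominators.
1/10 + 1/190

Greedy algorithm:
2/19: ceiling(19/2) = 10, use 1/10
1/190: ceiling(190/1) = 190, use 1/190
Result: 2/19 = 1/10 + 1/190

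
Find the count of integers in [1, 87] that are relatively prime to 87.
56

87 = 3 × 29
φ(n) = n × ∏(1 - 1/p) for each prime p dividing n
φ(87) = 87 × (1 - 1/3) × (1 - 1/29) = 56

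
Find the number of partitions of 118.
1482074143

p(n) counts ways to write n as a sum of positive integers (order ignored).
Euler's pentagonal recurrence: p(k) = p(k-1) + p(k-2) - p(k-5) - p(k-7) + p(k-12) + p(k-15) - ... (offsets j(3j∓1)/2, signs ++--, p(0)=1, p(<0)=0).
DP table for k = 0..117: p(0)=1, p(1)=1, p(2)=2, p(3)=3, p(4)=5, p(5)=7, p(6)=11, p(7)=15, p(8)=22, p(9)=30, p(10)=42, p(11)=56, p(12)=77, p(13)=101, p(14)=135, p(15)=176, p(16)=231, p(17)=297, p(18)=385, p(19)=490, p(20)=627, p(21)=792, p(22)=1002, p(23)=1255, p(24)=1575, p(25)=1958, p(26)=2436, p(27)=3010, p(28)=3718, p(29)=4565, p(30)=5604, p(31)=6842, p(32)=8349, p(33)=10143, p(34)=12310, p(35)=14883, p(36)=17977, p(37)=21637, p(38)=26015, p(39)=31185, p(40)=37338, p(41)=44583, p(42)=53174, p(43)=63261, p(44)=75175, p(45)=89134, p(46)=105558, p(47)=124754, p(48)=147273, p(49)=173525, p(50)=204226, p(51)=239943, p(52)=281589, p(53)=329931, p(54)=386155, p(55)=451276, p(56)=526823, p(57)=614154, p(58)=715220, p(59)=831820, p(60)=966467, p(61)=1121505, p(62)=1300156, p(63)=1505499, p(64)=1741630, p(65)=2012558, p(66)=2323520, p(67)=2679689, p(68)=3087735, p(69)=3554345, p(70)=4087968, p(71)=4697205, p(72)=5392783, p(73)=6185689, p(74)=7089500, p(75)=8118264, p(76)=9289091, p(77)=10619863, p(78)=12132164, p(79)=13848650, p(80)=15796476, p(81)=18004327, p(82)=20506255, p(83)=23338469, p(84)=26543660, p(85)=30167357, p(86)=34262962, p(87)=38887673, p(88)=44108109, p(89)=49995925, p(90)=56634173, p(91)=64112359, p(92)=72533807, p(93)=82010177, p(94)=92669720, p(95)=104651419, p(96)=118114304, p(97)=133230930, p(98)=150198136, p(99)=169229875, p(100)=190569292, p(101)=214481126, p(102)=241265379, p(103)=271248950, p(104)=304801365, p(105)=342325709, p(106)=384276336, p(107)=431149389, p(108)=483502844, p(109)=541946240, p(110)=607163746, p(111)=679903203, p(112)=761002156, p(113)=851376628, p(114)=952050665, p(115)=1064144451, p(116)=1188908248, p(117)=1327710076.
Final step: p(118) = p(117) + p(116) - p(113) - p(111) + p(106) + p(103) - p(96) - p(92) + p(83) + p(78) - p(67) - p(61) + p(48) + p(41) - p(26) - p(18) + p(1)
= 1327710076 + 1188908248 - 851376628 - 679903203 + 384276336 + 271248950 - 118114304 - 72533807 + 23338469 + 12132164 - 2679689 - 1121505 + 147273 + 44583 - 2436 - 385 + 1
= 1482074143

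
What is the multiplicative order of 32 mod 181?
36

181 is prime, so ord(32) divides φ(181) = 180.
Divisors of 180: 1, 2, 3, 4, 5, 6, 9, 10, 12, 15, 18, 20, 30, 36, 45, 60, 90, 180.
Repeated squaring: 32^1 ≡ 32, 32^2 ≡ 119, 32^4 ≡ 43, 32^8 ≡ 39, 32^16 ≡ 73, 32^32 ≡ 80, 32^64 ≡ 65, 32^128 ≡ 62 (mod 181).
Test 32^d mod 181 for each divisor d in increasing order:
32^1 ≡ 32
32^2 ≡ 119
32^3 = 32^2·32^1 ≡ 7
32^4 ≡ 43
32^5 = 32^4·32^1 ≡ 109
32^6 = 32^4·32^2 ≡ 49
32^9 = 32^8·32^1 ≡ 162
32^10 = 32^8·32^2 ≡ 116
32^12 = 32^8·32^4 ≡ 48
32^15 = 32^8·32^4·32^2·32^1 ≡ 155
32^18 = 32^16·32^2 ≡ 180
32^20 = 32^16·32^4 ≡ 62
32^30 = 32^16·32^8·32^4·32^2 ≡ 133
32^36 = 32^32·32^4 ≡ 1  ← first divisor giving 1
The order is 36.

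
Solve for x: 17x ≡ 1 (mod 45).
8

gcd(17, 45) = 1, so the inverse exists.
Extended Euclidean algorithm on (45, 17):
45 = 2 × 17 + 11  ⟹  11 = (1)·45 + (-2)·17
17 = 1 × 11 + 6  ⟹  6 = (-1)·45 + (3)·17
11 = 1 × 6 + 5  ⟹  5 = (2)·45 + (-5)·17
6 = 1 × 5 + 1  ⟹  1 = (-3)·45 + (8)·17
So (8)·17 ≡ 1 (mod 45), i.e. 17^(-1) ≡ 8 (mod 45).
Check: 17 × 8 = 136 ≡ 1 (mod 45)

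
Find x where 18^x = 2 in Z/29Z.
23

Baby-step giant-step with step n = ⌈√29⌉ = 6.
Baby steps 18^j mod 29 (j:value) for j=0..5: 0:1, 1:18, 2:5, 3:3, 4:25, 5:15.
Giant-step multiplier: 18^(-6) ≡ 18^(28-6) = 18^22 ≡ 13 (mod 29).
Giant steps γ_i = 2·13^i mod 29: γ_0=2, γ_1=26, γ_2=19, γ_3=15 (in table at j=5).
x = i·n + j = 3·6 + 5 = 23.
Check: 18^23 ≡ 2 (mod 29).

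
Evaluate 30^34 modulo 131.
36

Repeated squaring. Binary of 34 = 100010.
30^1 ≡ 30 (mod 131); 30^2 ≡ 114 (mod 131); 30^4 ≡ 27 (mod 131); 30^8 ≡ 74 (mod 131); 30^16 ≡ 105 (mod 131); 30^32 ≡ 21 (mod 131)
30^34 = 30^2 × 30^32 ≡ 36 (mod 131)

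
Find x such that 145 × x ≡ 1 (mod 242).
237

gcd(145, 242) = 1, so the inverse exists.
Extended Euclidean algorithm on (242, 145):
242 = 1 × 145 + 97  ⟹  97 = (1)·242 + (-1)·145
145 = 1 × 97 + 48  ⟹  48 = (-1)·242 + (2)·145
97 = 2 × 48 + 1  ⟹  1 = (3)·242 + (-5)·145
So (-5)·145 ≡ 1 (mod 242), i.e. 145^(-1) ≡ -5 ≡ 237 (mod 242).
Check: 145 × 237 = 34365 ≡ 1 (mod 242)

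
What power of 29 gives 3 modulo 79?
71

Baby-step giant-step with step n = ⌈√79⌉ = 9.
Baby steps 29^j mod 79 (j:value) for j=0..8: 0:1, 1:29, 2:51, 3:57, 4:73, 5:63, 6:10, 7:53, 8:36.
Giant-step multiplier: 29^(-9) ≡ 29^(78-9) = 29^69 ≡ 14 (mod 79).
Giant steps γ_i = 3·14^i mod 79: γ_0=3, γ_1=42, γ_2=35, γ_3=16, γ_4=66, γ_5=55, γ_6=59, γ_7=36 (in table at j=8).
x = i·n + j = 7·9 + 8 = 71.
Check: 29^71 ≡ 3 (mod 79).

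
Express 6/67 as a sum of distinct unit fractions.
1/12 + 1/161 + 1/129444

Greedy algorithm:
6/67: ceiling(67/6) = 12, use 1/12
5/804: ceiling(804/5) = 161, use 1/161
1/129444: ceiling(129444/1) = 129444, use 1/129444
Result: 6/67 = 1/12 + 1/161 + 1/129444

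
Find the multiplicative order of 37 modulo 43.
6

43 is prime, so ord(37) divides φ(43) = 42.
Divisors of 42: 1, 2, 3, 6, 7, 14, 21, 42.
Repeated squaring: 37^1 ≡ 37, 37^2 ≡ 36, 37^4 ≡ 6, 37^8 ≡ 36, 37^16 ≡ 6, 37^32 ≡ 36 (mod 43).
Test 37^d mod 43 for each divisor d in increasing order:
37^1 ≡ 37
37^2 ≡ 36
37^3 = 37^2·37^1 ≡ 42
37^6 = 37^4·37^2 ≡ 1  ← first divisor giving 1
The order is 6.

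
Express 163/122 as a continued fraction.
[1; 2, 1, 40]

Euclidean algorithm steps:
163 = 1 × 122 + 41
122 = 2 × 41 + 40
41 = 1 × 40 + 1
40 = 40 × 1 + 0
Continued fraction: [1; 2, 1, 40]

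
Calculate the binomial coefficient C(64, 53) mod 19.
0

Using Lucas' theorem:
Write n=64 and k=53 in base 19:
n in base 19: [3, 7]
k in base 19: [2, 15]
C(64,53) mod 19 = ∏ C(n_i, k_i) mod 19
Digit binomials (mod 19): C(3,2) = 3; C(7,15) = 0 (k_i > n_i)
Product: 3 × 0 = 0 ≡ 0 (mod 19)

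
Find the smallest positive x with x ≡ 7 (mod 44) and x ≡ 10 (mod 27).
1063

Using Chinese Remainder Theorem:
M = 44 × 27 = 1188
M1 = 27, M2 = 44
y1 = 27^(-1) mod 44 = 31
y2 = 44^(-1) mod 27 = 8
x = (7×27×31 + 10×44×8) mod 1188 = 1063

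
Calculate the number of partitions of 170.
274768617130

p(n) counts ways to write n as a sum of positive integers (order ignored).
Euler's pentagonal recurrence: p(k) = p(k-1) + p(k-2) - p(k-5) - p(k-7) + p(k-12) + p(k-15) - ... (offsets j(3j∓1)/2, signs ++--, p(0)=1, p(<0)=0).
DP table for k = 0..169: p(0)=1, p(1)=1, p(2)=2, p(3)=3, p(4)=5, p(5)=7, p(6)=11, p(7)=15, p(8)=22, p(9)=30, p(10)=42, p(11)=56, p(12)=77, p(13)=101, p(14)=135, p(15)=176, p(16)=231, p(17)=297, p(18)=385, p(19)=490, p(20)=627, p(21)=792, p(22)=1002, p(23)=1255, p(24)=1575, p(25)=1958, p(26)=2436, p(27)=3010, p(28)=3718, p(29)=4565, p(30)=5604, p(31)=6842, p(32)=8349, p(33)=10143, p(34)=12310, p(35)=14883, p(36)=17977, p(37)=21637, p(38)=26015, p(39)=31185, p(40)=37338, p(41)=44583, p(42)=53174, p(43)=63261, p(44)=75175, p(45)=89134, p(46)=105558, p(47)=124754, p(48)=147273, p(49)=173525, p(50)=204226, p(51)=239943, p(52)=281589, p(53)=329931, p(54)=386155, p(55)=451276, p(56)=526823, p(57)=614154, p(58)=715220, p(59)=831820, p(60)=966467, p(61)=1121505, p(62)=1300156, p(63)=1505499, p(64)=1741630, p(65)=2012558, p(66)=2323520, p(67)=2679689, p(68)=3087735, p(69)=3554345, p(70)=4087968, p(71)=4697205, p(72)=5392783, p(73)=6185689, p(74)=7089500, p(75)=8118264, p(76)=9289091, p(77)=10619863, p(78)=12132164, p(79)=13848650, p(80)=15796476, p(81)=18004327, p(82)=20506255, p(83)=23338469, p(84)=26543660, p(85)=30167357, p(86)=34262962, p(87)=38887673, p(88)=44108109, p(89)=49995925, p(90)=56634173, p(91)=64112359, p(92)=72533807, p(93)=82010177, p(94)=92669720, p(95)=104651419, p(96)=118114304, p(97)=133230930, p(98)=150198136, p(99)=169229875, p(100)=190569292, p(101)=214481126, p(102)=241265379, p(103)=271248950, p(104)=304801365, p(105)=342325709, p(106)=384276336, p(107)=431149389, p(108)=483502844, p(109)=541946240, p(110)=607163746, p(111)=679903203, p(112)=761002156, p(113)=851376628, p(114)=952050665, p(115)=1064144451, p(116)=1188908248, p(117)=1327710076, p(118)=1482074143, p(119)=1653668665, p(120)=1844349560, p(121)=2056148051, p(122)=2291320912, p(123)=2552338241, p(124)=2841940500, p(125)=3163127352, p(126)=3519222692, p(127)=3913864295, p(128)=4351078600, p(129)=4835271870, p(130)=5371315400, p(131)=5964539504, p(132)=6620830889, p(133)=7346629512, p(134)=8149040695, p(135)=9035836076, p(136)=10015581680, p(137)=11097645016, p(138)=12292341831, p(139)=13610949895, p(140)=15065878135, p(141)=16670689208, p(142)=18440293320, p(143)=20390982757, p(144)=22540654445, p(145)=24908858009, p(146)=27517052599, p(147)=30388671978, p(148)=33549419497, p(149)=37027355200, p(150)=40853235313, p(151)=45060624582, p(152)=49686288421, p(153)=54770336324, p(154)=60356673280, p(155)=66493182097, p(156)=73232243759, p(157)=80630964769, p(158)=88751778802, p(159)=97662728555, p(160)=107438159466, p(161)=118159068427, p(162)=129913904637, p(163)=142798995930, p(164)=156919475295, p(165)=172389800255, p(166)=189334822579, p(167)=207890420102, p(168)=228204732751, p(169)=250438925115.
Final step: p(170) = p(169) + p(168) - p(165) - p(163) + p(158) + p(155) - p(148) - p(144) + p(135) + p(130) - p(119) - p(113) + p(100) + p(93) - p(78) - p(70) + p(53) + p(44) - p(25) - p(15)
= 250438925115 + 228204732751 - 172389800255 - 142798995930 + 88751778802 + 66493182097 - 33549419497 - 22540654445 + 9035836076 + 5371315400 - 1653668665 - 851376628 + 190569292 + 82010177 - 12132164 - 4087968 + 329931 + 75175 - 1958 - 176
= 274768617130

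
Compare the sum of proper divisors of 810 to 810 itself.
abundant

Proper divisors of 810: sum = 1 + 2 + 3 + 5 + 6 + 9 + 10 + 15 + ... + 135 + 162 + 270 + 405 (19 divisors) = 1368
Since 1368 > 810, 810 is abundant.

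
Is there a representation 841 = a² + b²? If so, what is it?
0² + 29² (a=0, b=29)

Factorization: 841 = 29^2
By Fermat: n is sum of two squares iff every prime p ≡ 3 (mod 4) appears to even power.
All primes ≡ 3 (mod 4) appear to even power.
Search a = 0, 1, 2, … for 841 - a² a perfect square: first hit at a = 0: 841 - 0 = 841 = 29².
841 = 0² + 29² = 0 + 841 ✓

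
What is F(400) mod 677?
370

Matrix identity: Q^n = [[F_(n+1), F_n], [F_n, F_(n-1)]] with Q = [[1,1],[1,0]].
n = 400 = 110010000₂. Square-and-multiply, entries mod 677:
Q^1 = [[1,1],[1,0]]
Q^3 = (Q^1)²·Q = [[3,2],[2,1]]
Q^6 = (Q^3)² = [[13,8],[8,5]]
Q^12 = (Q^6)² = [[233,144],[144,89]]
Q^25 = (Q^12)²·Q = [[210,555],[555,332]]
Q^50 = (Q^25)² = [[85,222],[222,540]]
Q^100 = (Q^50)² = [[318,642],[642,353]]
Q^200 = (Q^100)² = [[122,210],[210,589]]
Q^400 = (Q^200)² = [[85,370],[370,392]]
F_400 mod 677 = Q^400[0][1] = 370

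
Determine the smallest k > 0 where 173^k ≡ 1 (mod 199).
198

199 is prime, so ord(173) divides φ(199) = 198.
Divisors of 198: 1, 2, 3, 6, 9, 11, 18, 22, 33, 66, 99, 198.
Repeated squaring: 173^1 ≡ 173, 173^2 ≡ 79, 173^4 ≡ 72, 173^8 ≡ 10, 173^16 ≡ 100, 173^32 ≡ 50, 173^64 ≡ 112, 173^128 ≡ 7 (mod 199).
Test 173^d mod 199 for each divisor d in increasing order:
173^1 ≡ 173
173^2 ≡ 79
173^3 = 173^2·173^1 ≡ 135
173^6 = 173^4·173^2 ≡ 116
173^9 = 173^8·173^1 ≡ 138
173^11 = 173^8·173^2·173^1 ≡ 156
173^18 = 173^16·173^2 ≡ 139
173^22 = 173^16·173^4·173^2 ≡ 58
173^33 = 173^32·173^1 ≡ 93
173^66 = 173^64·173^2 ≡ 92
173^99 = 173^64·173^32·173^2·173^1 ≡ 198
173^198 = 173^128·173^64·173^4·173^2 ≡ 1  ← first divisor giving 1
The order is 198.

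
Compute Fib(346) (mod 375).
178

Matrix identity: Q^n = [[F_(n+1), F_n], [F_n, F_(n-1)]] with Q = [[1,1],[1,0]].
n = 346 = 101011010₂. Square-and-multiply, entries mod 375:
Q^1 = [[1,1],[1,0]]
Q^2 = (Q^1)² = [[2,1],[1,1]]
Q^5 = (Q^2)²·Q = [[8,5],[5,3]]
Q^10 = (Q^5)² = [[89,55],[55,34]]
Q^21 = (Q^10)²·Q = [[86,71],[71,15]]
Q^43 = (Q^21)²·Q = [[108,62],[62,46]]
Q^86 = (Q^43)² = [[133,173],[173,335]]
Q^173 = (Q^86)²·Q = [[332,368],[368,339]]
Q^346 = (Q^173)² = [[23,178],[178,220]]
F_346 mod 375 = Q^346[0][1] = 178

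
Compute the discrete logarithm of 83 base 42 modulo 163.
70

Baby-step giant-step with step n = ⌈√163⌉ = 13.
Baby steps 42^j mod 163 (j:value) for j=0..12: 0:1, 1:42, 2:134, 3:86, 4:26, 5:114, 6:61, 7:117, 8:24, 9:30, 10:119, 11:108, 12:135.
Giant-step multiplier: 42^(-13) ≡ 42^(162-13) = 42^149 ≡ 149 (mod 163).
Giant steps γ_i = 83·149^i mod 163: γ_0=83, γ_1=142, γ_2=131, γ_3=122, γ_4=85, γ_5=114 (in table at j=5).
x = i·n + j = 5·13 + 5 = 70.
Check: 42^70 ≡ 83 (mod 163).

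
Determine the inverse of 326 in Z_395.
166

gcd(326, 395) = 1, so the inverse exists.
Extended Euclidean algorithm on (395, 326):
395 = 1 × 326 + 69  ⟹  69 = (1)·395 + (-1)·326
326 = 4 × 69 + 50  ⟹  50 = (-4)·395 + (5)·326
69 = 1 × 50 + 19  ⟹  19 = (5)·395 + (-6)·326
50 = 2 × 19 + 12  ⟹  12 = (-14)·395 + (17)·326
19 = 1 × 12 + 7  ⟹  7 = (19)·395 + (-23)·326
12 = 1 × 7 + 5  ⟹  5 = (-33)·395 + (40)·326
7 = 1 × 5 + 2  ⟹  2 = (52)·395 + (-63)·326
5 = 2 × 2 + 1  ⟹  1 = (-137)·395 + (166)·326
So (166)·326 ≡ 1 (mod 395), i.e. 326^(-1) ≡ 166 (mod 395).
Check: 326 × 166 = 54116 ≡ 1 (mod 395)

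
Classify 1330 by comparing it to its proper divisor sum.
abundant

Proper divisors of 1330: sum = 1 + 2 + 5 + 7 + 10 + 14 + 19 + 35 + 38 + 70 + 95 + 133 + 190 + 266 + 665 = 1550
Since 1550 > 1330, 1330 is abundant.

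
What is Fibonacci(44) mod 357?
123

Matrix identity: Q^n = [[F_(n+1), F_n], [F_n, F_(n-1)]] with Q = [[1,1],[1,0]].
n = 44 = 101100₂. Square-and-multiply, entries mod 357:
Q^1 = [[1,1],[1,0]]
Q^2 = (Q^1)² = [[2,1],[1,1]]
Q^5 = (Q^2)²·Q = [[8,5],[5,3]]
Q^11 = (Q^5)²·Q = [[144,89],[89,55]]
Q^22 = (Q^11)² = [[97,218],[218,236]]
Q^44 = (Q^22)² = [[170,123],[123,47]]
F_44 mod 357 = Q^44[0][1] = 123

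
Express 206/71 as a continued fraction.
[2; 1, 9, 7]

Euclidean algorithm steps:
206 = 2 × 71 + 64
71 = 1 × 64 + 7
64 = 9 × 7 + 1
7 = 7 × 1 + 0
Continued fraction: [2; 1, 9, 7]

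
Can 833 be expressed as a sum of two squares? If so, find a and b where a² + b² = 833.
7² + 28² (a=7, b=28)

Factorization: 833 = 7^2 × 17
By Fermat: n is sum of two squares iff every prime p ≡ 3 (mod 4) appears to even power.
All primes ≡ 3 (mod 4) appear to even power.
Search a = 0, 1, 2, … for 833 - a² a perfect square: first hit at a = 7: 833 - 49 = 784 = 28².
833 = 7² + 28² = 49 + 784 ✓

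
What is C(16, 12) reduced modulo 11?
5

Using Lucas' theorem:
Write n=16 and k=12 in base 11:
n in base 11: [1, 5]
k in base 11: [1, 1]
C(16,12) mod 11 = ∏ C(n_i, k_i) mod 11
Digit binomials (mod 11): C(1,1) = 1; C(5,1) = 5
Product: 1 × 5 = 5 ≡ 5 (mod 11)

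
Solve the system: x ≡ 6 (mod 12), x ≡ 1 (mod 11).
78

Using Chinese Remainder Theorem:
M = 12 × 11 = 132
M1 = 11, M2 = 12
y1 = 11^(-1) mod 12 = 11
y2 = 12^(-1) mod 11 = 1
x = (6×11×11 + 1×12×1) mod 132 = 78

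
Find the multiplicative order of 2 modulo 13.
12

13 is prime, so ord(2) divides φ(13) = 12.
Divisors of 12: 1, 2, 3, 4, 6, 12.
Repeated squaring: 2^1 ≡ 2, 2^2 ≡ 4, 2^4 ≡ 3, 2^8 ≡ 9 (mod 13).
Test 2^d mod 13 for each divisor d in increasing order:
2^1 ≡ 2
2^2 ≡ 4
2^3 = 2^2·2^1 ≡ 8
2^4 ≡ 3
2^6 = 2^4·2^2 ≡ 12
2^12 = 2^8·2^4 ≡ 1  ← first divisor giving 1
The order is 12.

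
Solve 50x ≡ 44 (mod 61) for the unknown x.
x ≡ 57 (mod 61)

gcd(50, 61) = 1, which divides 44, so solutions exist.
Find 50^(-1) mod 61 by the extended Euclidean algorithm:
61 = 1 × 50 + 11  ⟹  11 = (1)·61 + (-1)·50
50 = 4 × 11 + 6  ⟹  6 = (-4)·61 + (5)·50
11 = 1 × 6 + 5  ⟹  5 = (5)·61 + (-6)·50
6 = 1 × 5 + 1  ⟹  1 = (-9)·61 + (11)·50
So (11)·50 ≡ 1 (mod 61), i.e. 50^(-1) ≡ 11 (mod 61).
x ≡ 11 × 44 = 484 ≡ 57 (mod 61).
Check: 50 × 57 = 2850 ≡ 44 (mod 61).
Unique solution: x ≡ 57 (mod 61)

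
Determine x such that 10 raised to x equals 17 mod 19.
8

Baby-step giant-step with step n = ⌈√19⌉ = 5.
Baby steps 10^j mod 19 (j:value) for j=0..4: 0:1, 1:10, 2:5, 3:12, 4:6.
Giant-step multiplier: 10^(-5) ≡ 10^(18-5) = 10^13 ≡ 13 (mod 19).
Giant steps γ_i = 17·13^i mod 19: γ_0=17, γ_1=12 (in table at j=3).
x = i·n + j = 1·5 + 3 = 8.
Check: 10^8 ≡ 17 (mod 19).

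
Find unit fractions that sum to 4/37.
1/10 + 1/124 + 1/22940

Greedy algorithm:
4/37: ceiling(37/4) = 10, use 1/10
3/370: ceiling(370/3) = 124, use 1/124
1/22940: ceiling(22940/1) = 22940, use 1/22940
Result: 4/37 = 1/10 + 1/124 + 1/22940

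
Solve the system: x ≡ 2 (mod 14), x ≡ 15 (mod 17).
100

Using Chinese Remainder Theorem:
M = 14 × 17 = 238
M1 = 17, M2 = 14
y1 = 17^(-1) mod 14 = 5
y2 = 14^(-1) mod 17 = 11
x = (2×17×5 + 15×14×11) mod 238 = 100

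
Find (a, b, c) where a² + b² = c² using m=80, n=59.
(2919, 9440, 9881)

Euclid's formula: a = m² - n², b = 2mn, c = m² + n²
m = 80, n = 59
a = 80² - 59² = 6400 - 3481 = 2919
b = 2 × 80 × 59 = 9440
c = 80² + 59² = 6400 + 3481 = 9881
Verification: 2919² + 9440² = 8520561 + 89113600 = 97634161 = 9881² ✓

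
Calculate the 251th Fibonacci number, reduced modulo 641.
407

Matrix identity: Q^n = [[F_(n+1), F_n], [F_n, F_(n-1)]] with Q = [[1,1],[1,0]].
n = 251 = 11111011₂. Square-and-multiply, entries mod 641:
Q^1 = [[1,1],[1,0]]
Q^3 = (Q^1)²·Q = [[3,2],[2,1]]
Q^7 = (Q^3)²·Q = [[21,13],[13,8]]
Q^15 = (Q^7)²·Q = [[346,610],[610,377]]
Q^31 = (Q^15)²·Q = [[191,169],[169,22]]
Q^62 = (Q^31)² = [[301,101],[101,200]]
Q^125 = (Q^62)²·Q = [[127,165],[165,603]]
Q^251 = (Q^125)²·Q = [[349,407],[407,583]]
F_251 mod 641 = Q^251[0][1] = 407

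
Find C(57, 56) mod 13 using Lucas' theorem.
5

Using Lucas' theorem:
Write n=57 and k=56 in base 13:
n in base 13: [4, 5]
k in base 13: [4, 4]
C(57,56) mod 13 = ∏ C(n_i, k_i) mod 13
Digit binomials (mod 13): C(4,4) = 1; C(5,4) = 5
Product: 1 × 5 = 5 ≡ 5 (mod 13)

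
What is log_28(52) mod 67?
51

Baby-step giant-step with step n = ⌈√67⌉ = 9.
Baby steps 28^j mod 67 (j:value) for j=0..8: 0:1, 1:28, 2:47, 3:43, 4:65, 5:11, 6:40, 7:48, 8:4.
Giant-step multiplier: 28^(-9) ≡ 28^(66-9) = 28^57 ≡ 3 (mod 67).
Giant steps γ_i = 52·3^i mod 67: γ_0=52, γ_1=22, γ_2=66, γ_3=64, γ_4=58, γ_5=40 (in table at j=6).
x = i·n + j = 5·9 + 6 = 51.
Check: 28^51 ≡ 52 (mod 67).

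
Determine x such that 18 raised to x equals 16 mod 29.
8

Baby-step giant-step with step n = ⌈√29⌉ = 6.
Baby steps 18^j mod 29 (j:value) for j=0..5: 0:1, 1:18, 2:5, 3:3, 4:25, 5:15.
Giant-step multiplier: 18^(-6) ≡ 18^(28-6) = 18^22 ≡ 13 (mod 29).
Giant steps γ_i = 16·13^i mod 29: γ_0=16, γ_1=5 (in table at j=2).
x = i·n + j = 1·6 + 2 = 8.
Check: 18^8 ≡ 16 (mod 29).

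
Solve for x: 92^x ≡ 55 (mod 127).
41

Baby-step giant-step with step n = ⌈√127⌉ = 12.
Baby steps 92^j mod 127 (j:value) for j=0..11: 0:1, 1:92, 2:82, 3:51, 4:120, 5:118, 6:61, 7:24, 8:49, 9:63, 10:81, 11:86.
Giant-step multiplier: 92^(-12) ≡ 92^(126-12) = 92^114 ≡ 117 (mod 127).
Giant steps γ_i = 55·117^i mod 127: γ_0=55, γ_1=85, γ_2=39, γ_3=118 (in table at j=5).
x = i·n + j = 3·12 + 5 = 41.
Check: 92^41 ≡ 55 (mod 127).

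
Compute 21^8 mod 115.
26

Repeated squaring. Binary of 8 = 1000.
21^1 ≡ 21 (mod 115); 21^2 ≡ 96 (mod 115); 21^4 ≡ 16 (mod 115); 21^8 ≡ 26 (mod 115)
21^8 = 21^8 ≡ 26 (mod 115)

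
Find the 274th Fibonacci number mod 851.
497

Matrix identity: Q^n = [[F_(n+1), F_n], [F_n, F_(n-1)]] with Q = [[1,1],[1,0]].
n = 274 = 100010010₂. Square-and-multiply, entries mod 851:
Q^1 = [[1,1],[1,0]]
Q^2 = (Q^1)² = [[2,1],[1,1]]
Q^4 = (Q^2)² = [[5,3],[3,2]]
Q^8 = (Q^4)² = [[34,21],[21,13]]
Q^17 = (Q^8)²·Q = [[31,746],[746,136]]
Q^34 = (Q^17)² = [[72,336],[336,587]]
Q^68 = (Q^34)² = [[642,164],[164,478]]
Q^137 = (Q^68)²·Q = [[659,795],[795,715]]
Q^274 = (Q^137)² = [[3,497],[497,357]]
F_274 mod 851 = Q^274[0][1] = 497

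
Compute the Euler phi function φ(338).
156

338 = 2 × 13^2
φ(n) = n × ∏(1 - 1/p) for each prime p dividing n
φ(338) = 338 × (1 - 1/2) × (1 - 1/13) = 156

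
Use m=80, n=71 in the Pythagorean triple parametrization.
(1359, 11360, 11441)

Euclid's formula: a = m² - n², b = 2mn, c = m² + n²
m = 80, n = 71
a = 80² - 71² = 6400 - 5041 = 1359
b = 2 × 80 × 71 = 11360
c = 80² + 71² = 6400 + 5041 = 11441
Verification: 1359² + 11360² = 1846881 + 129049600 = 130896481 = 11441² ✓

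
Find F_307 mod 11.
2

Matrix identity: Q^n = [[F_(n+1), F_n], [F_n, F_(n-1)]] with Q = [[1,1],[1,0]].
n = 307 = 100110011₂. Square-and-multiply, entries mod 11:
Q^1 = [[1,1],[1,0]]
Q^2 = (Q^1)² = [[2,1],[1,1]]
Q^4 = (Q^2)² = [[5,3],[3,2]]
Q^9 = (Q^4)²·Q = [[0,1],[1,10]]
Q^19 = (Q^9)²·Q = [[0,1],[1,10]]
Q^38 = (Q^19)² = [[1,10],[10,2]]
Q^76 = (Q^38)² = [[2,8],[8,5]]
Q^153 = (Q^76)²·Q = [[3,2],[2,1]]
Q^307 = (Q^153)²·Q = [[10,2],[2,8]]
F_307 mod 11 = Q^307[0][1] = 2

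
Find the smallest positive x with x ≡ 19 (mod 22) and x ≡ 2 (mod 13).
41

Using Chinese Remainder Theorem:
M = 22 × 13 = 286
M1 = 13, M2 = 22
y1 = 13^(-1) mod 22 = 17
y2 = 22^(-1) mod 13 = 3
x = (19×13×17 + 2×22×3) mod 286 = 41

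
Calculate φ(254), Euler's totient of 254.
126

254 = 2 × 127
φ(n) = n × ∏(1 - 1/p) for each prime p dividing n
φ(254) = 254 × (1 - 1/2) × (1 - 1/127) = 126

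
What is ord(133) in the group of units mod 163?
9

163 is prime, so ord(133) divides φ(163) = 162.
Divisors of 162: 1, 2, 3, 6, 9, 18, 27, 54, 81, 162.
Repeated squaring: 133^1 ≡ 133, 133^2 ≡ 85, 133^4 ≡ 53, 133^8 ≡ 38, 133^16 ≡ 140, 133^32 ≡ 40, 133^64 ≡ 133, 133^128 ≡ 85 (mod 163).
Test 133^d mod 163 for each divisor d in increasing order:
133^1 ≡ 133
133^2 ≡ 85
133^3 = 133^2·133^1 ≡ 58
133^6 = 133^4·133^2 ≡ 104
133^9 = 133^8·133^1 ≡ 1  ← first divisor giving 1
The order is 9.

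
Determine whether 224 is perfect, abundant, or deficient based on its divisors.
abundant

Proper divisors of 224: sum = 1 + 2 + 4 + 7 + 8 + 14 + 16 + 28 + 32 + 56 + 112 = 280
Since 280 > 224, 224 is abundant.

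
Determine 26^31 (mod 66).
26

Repeated squaring. Binary of 31 = 11111.
26^1 ≡ 26 (mod 66); 26^2 ≡ 16 (mod 66); 26^4 ≡ 58 (mod 66); 26^8 ≡ 64 (mod 66); 26^16 ≡ 4 (mod 66)
26^31 = 26^1 × 26^2 × 26^4 × 26^8 × 26^16 ≡ 26 (mod 66)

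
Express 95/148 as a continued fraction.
[0; 1, 1, 1, 3, 1, 4, 2]

Euclidean algorithm steps:
95 = 0 × 148 + 95
148 = 1 × 95 + 53
95 = 1 × 53 + 42
53 = 1 × 42 + 11
42 = 3 × 11 + 9
11 = 1 × 9 + 2
9 = 4 × 2 + 1
2 = 2 × 1 + 0
Continued fraction: [0; 1, 1, 1, 3, 1, 4, 2]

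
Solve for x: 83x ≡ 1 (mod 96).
59

gcd(83, 96) = 1, so the inverse exists.
Extended Euclidean algorithm on (96, 83):
96 = 1 × 83 + 13  ⟹  13 = (1)·96 + (-1)·83
83 = 6 × 13 + 5  ⟹  5 = (-6)·96 + (7)·83
13 = 2 × 5 + 3  ⟹  3 = (13)·96 + (-15)·83
5 = 1 × 3 + 2  ⟹  2 = (-19)·96 + (22)·83
3 = 1 × 2 + 1  ⟹  1 = (32)·96 + (-37)·83
So (-37)·83 ≡ 1 (mod 96), i.e. 83^(-1) ≡ -37 ≡ 59 (mod 96).
Check: 83 × 59 = 4897 ≡ 1 (mod 96)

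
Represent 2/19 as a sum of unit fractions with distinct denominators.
1/10 + 1/190

Greedy algorithm:
2/19: ceiling(19/2) = 10, use 1/10
1/190: ceiling(190/1) = 190, use 1/190
Result: 2/19 = 1/10 + 1/190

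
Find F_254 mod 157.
29

Matrix identity: Q^n = [[F_(n+1), F_n], [F_n, F_(n-1)]] with Q = [[1,1],[1,0]].
n = 254 = 11111110₂. Square-and-multiply, entries mod 157:
Q^1 = [[1,1],[1,0]]
Q^3 = (Q^1)²·Q = [[3,2],[2,1]]
Q^7 = (Q^3)²·Q = [[21,13],[13,8]]
Q^15 = (Q^7)²·Q = [[45,139],[139,63]]
Q^31 = (Q^15)²·Q = [[91,151],[151,97]]
Q^63 = (Q^31)²·Q = [[124,153],[153,128]]
Q^127 = (Q^63)²·Q = [[97,6],[6,91]]
Q^254 = (Q^127)² = [[25,29],[29,153]]
F_254 mod 157 = Q^254[0][1] = 29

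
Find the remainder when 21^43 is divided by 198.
153

Repeated squaring. Binary of 43 = 101011.
21^1 ≡ 21 (mod 198); 21^2 ≡ 45 (mod 198); 21^4 ≡ 45 (mod 198); 21^8 ≡ 45 (mod 198); 21^16 ≡ 45 (mod 198); 21^32 ≡ 45 (mod 198)
21^43 = 21^1 × 21^2 × 21^8 × 21^32 ≡ 153 (mod 198)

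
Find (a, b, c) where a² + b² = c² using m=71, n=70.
(141, 9940, 9941)

Euclid's formula: a = m² - n², b = 2mn, c = m² + n²
m = 71, n = 70
a = 71² - 70² = 5041 - 4900 = 141
b = 2 × 71 × 70 = 9940
c = 71² + 70² = 5041 + 4900 = 9941
Verification: 141² + 9940² = 19881 + 98803600 = 98823481 = 9941² ✓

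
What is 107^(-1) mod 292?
131

gcd(107, 292) = 1, so the inverse exists.
Extended Euclidean algorithm on (292, 107):
292 = 2 × 107 + 78  ⟹  78 = (1)·292 + (-2)·107
107 = 1 × 78 + 29  ⟹  29 = (-1)·292 + (3)·107
78 = 2 × 29 + 20  ⟹  20 = (3)·292 + (-8)·107
29 = 1 × 20 + 9  ⟹  9 = (-4)·292 + (11)·107
20 = 2 × 9 + 2  ⟹  2 = (11)·292 + (-30)·107
9 = 4 × 2 + 1  ⟹  1 = (-48)·292 + (131)·107
So (131)·107 ≡ 1 (mod 292), i.e. 107^(-1) ≡ 131 (mod 292).
Check: 107 × 131 = 14017 ≡ 1 (mod 292)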